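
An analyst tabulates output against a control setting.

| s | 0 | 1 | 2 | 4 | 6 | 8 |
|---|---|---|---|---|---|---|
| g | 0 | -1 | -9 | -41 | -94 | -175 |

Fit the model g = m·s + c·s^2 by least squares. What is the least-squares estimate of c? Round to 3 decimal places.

c = -2.936

Setting ∂/∂m … = 0 gives: 121·m + 801·c = -2147;  801·m + 5665·c = -15277.
Δ = 121·5665 − 801² = 43864.
m = ((-2147)·5665 − 801·(-15277))/43864 = 37061/21932; c = (121·(-15277) − 801·(-2147))/43864 = -64385/21932.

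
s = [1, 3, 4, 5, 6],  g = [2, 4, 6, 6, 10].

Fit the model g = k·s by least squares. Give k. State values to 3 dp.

Compute the Gram sums: Σs·s = 87.
Right-hand side: Σs·g = 128.
Normal equations: [[87]]·[k]ᵀ = [128]ᵀ.
k = 128/87 = 1.47126.

k = 1.471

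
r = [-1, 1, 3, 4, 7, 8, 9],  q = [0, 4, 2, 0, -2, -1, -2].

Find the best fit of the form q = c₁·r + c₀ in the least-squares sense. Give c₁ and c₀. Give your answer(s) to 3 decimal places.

c₁ = -0.411, c₀ = 1.964

From the data, Σr·r = 221, Σr = 31, Σ1 = 7.
For Xᵀq: Σr·q = -30, Σq = 1.
Normal equations: [[221, 31]; [31, 7]]·[c₁, c₀]ᵀ = [-30, 1]ᵀ.
Eliminating c₀: 7·(row 1) − 31·(row 2) gives 586·c₁ = 7·(-30) − 31·1 = -241, so c₁ = -241/586.
Then c₀ = (1 − 31·(-241/586))/7 = 1151/586.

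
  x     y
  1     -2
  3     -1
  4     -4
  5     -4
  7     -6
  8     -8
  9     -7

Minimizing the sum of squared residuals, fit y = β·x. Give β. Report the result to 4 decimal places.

β = -0.8571

MᵀM·[β]ᵀ = Mᵀy reads: 245·β = -210.
β = (-210)/245 = -0.857143.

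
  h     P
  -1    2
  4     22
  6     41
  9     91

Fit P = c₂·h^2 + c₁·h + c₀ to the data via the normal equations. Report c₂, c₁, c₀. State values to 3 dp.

c₂ = 1.026, c₁ = 0.632, c₀ = 1.787

Compute the Gram sums: Σh^2·h^2 = 8114, Σh^2·h = 1008, Σh^2 = 134, Σh·h = 134, Σh = 18, Σ1 = 4.
Right-hand side: Σh^2·P = 9201, Σh·P = 1151, ΣP = 156.
So MᵀM·[c₂, c₁, c₀]ᵀ = MᵀP: [[8114, 1008, 134]; [1008, 134, 18]; [134, 18, 4]]·[c₂, c₁, c₀]ᵀ = [9201, 1151, 156]ᵀ.
Solving the 3×3 system (Gaussian elimination) gives c₂ = 2883/2810, c₁ = 355/562, c₀ = 2511/1405.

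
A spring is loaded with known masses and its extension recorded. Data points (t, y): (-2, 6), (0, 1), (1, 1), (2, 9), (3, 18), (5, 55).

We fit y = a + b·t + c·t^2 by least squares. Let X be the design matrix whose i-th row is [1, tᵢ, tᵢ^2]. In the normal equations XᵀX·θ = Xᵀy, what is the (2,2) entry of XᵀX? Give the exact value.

43

Row 2 ↔ basis t, column 2 ↔ basis t, so (XᵀX)_{2,2} = Σᵢ (t)·(t) = (-2)·(-2) + (0)·(0) + (1)·(1) + (2)·(2) + (3)·(3) + (5)·(5) = 43.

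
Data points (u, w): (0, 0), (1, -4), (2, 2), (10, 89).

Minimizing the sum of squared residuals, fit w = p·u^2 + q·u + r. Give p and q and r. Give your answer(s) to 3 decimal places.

Setting ∂/∂p … = 0 gives: 10017·p + 1009·q + 105·r = 8904;  1009·p + 105·q + 13·r = 890;  105·p + 13·q + 4·r = 87.
(Σu^2·u^2 = 10017, Σu^2·u = 1009, Σu^2 = 105, Σu·u = 105, Σu = 13, Σ1 = 4, Σu^2·w = 8904, Σu·w = 890, Σw = 87.)
Inverting the 3×3 Gram matrix, [p, q, r]ᵀ = [19859/19444, -23163/19444, -5778/4861]ᵀ.

p = 1.021, q = -1.191, r = -1.189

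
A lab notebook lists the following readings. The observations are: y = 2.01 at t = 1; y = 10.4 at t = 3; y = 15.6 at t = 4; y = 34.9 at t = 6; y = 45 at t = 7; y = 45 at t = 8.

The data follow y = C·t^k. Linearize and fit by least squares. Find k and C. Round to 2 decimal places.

k = 1.56, C = 1.96

Let Y = ln y. Fitting Y = k·ln t + ln C by least squares:
Σln t = 8.3020, Σ(ln t)² = 14.4498, Σln y = 16.9530, Σln t·ln y = 28.0696.
Equations: 14.4498·k + 8.3020·ln C = 28.0696;  8.3020·k + 6·ln C = 16.9530.
Δ = 14.4498·6 − (8.3020)² = 17.7753; k = (28.0696·6 − 8.3020·16.9530)/17.7753 = 1.55684, ln C = (14.4498·16.9530 − 8.3020·28.0696)/17.7753 = 0.67135, so C = exp(0.67135) = 1.95687.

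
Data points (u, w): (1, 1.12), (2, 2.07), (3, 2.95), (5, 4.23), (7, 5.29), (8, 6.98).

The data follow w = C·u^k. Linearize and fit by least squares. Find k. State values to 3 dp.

k = 0.834

Linearized form: ln w = k·ln u + ln C. From the 6 transformed points,
Sums: Σln u = 7.4265, Σ(ln u)² = 12.3883, Σln w = 6.9738, Σln u·ln w = 11.2959.
Normal system: [[12.3883, 7.4265]; [7.4265, 6]]·[k, ln C]ᵀ = [11.2959, 6.9738]ᵀ.
Slope k = (n·Σln u·ln w − Σln u·Σln w)/(n·Σ(ln u)² − (Σln u)²) = (6·11.2959 − 7.4265·6.9738)/19.1764 = 0.83355; ln C = (Σln w − k·Σln u)/n = 0.13055.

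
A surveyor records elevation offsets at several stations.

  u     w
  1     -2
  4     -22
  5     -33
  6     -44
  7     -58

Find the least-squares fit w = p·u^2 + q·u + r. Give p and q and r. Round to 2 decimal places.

Forming MᵀM = [[4579, 749, 127]; [749, 127, 23]; [127, 23, 5]] and Mᵀw = [-5605, -925, -159]ᵀ gives MᵀM·[p, q, r]ᵀ = Mᵀw.
Inverting the 3×3 Gram matrix, [p, q, r]ᵀ = [-1628/1911, -4796/1911, 881/637]ᵀ.

p = -0.85, q = -2.51, r = 1.38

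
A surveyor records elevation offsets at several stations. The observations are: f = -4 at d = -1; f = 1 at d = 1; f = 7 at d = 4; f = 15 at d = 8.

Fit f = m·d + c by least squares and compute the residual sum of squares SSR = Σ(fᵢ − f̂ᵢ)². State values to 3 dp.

Compute the Gram sums: Σd·d = 82, Σd = 12, Σ1 = 4.
Right-hand side: Σd·f = 153, Σf = 19.
Eliminating c: 4·(row 1) − 12·(row 2) gives 184·m = 4·153 − 12·19 = 384, so m = 48/23.
Then c = (19 − 12·(48/23))/4 = -139/92.
Residuals: -37/92, 39/92, 15/92, -17/92; SSR = 37/92.

SSR = 0.402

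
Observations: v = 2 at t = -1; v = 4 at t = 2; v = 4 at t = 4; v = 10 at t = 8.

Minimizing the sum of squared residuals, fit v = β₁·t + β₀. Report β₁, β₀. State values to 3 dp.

Normal-equation sums: Σt·t = 85, Σt = 13, Σ1 = 4.
For Aᵀv: Σt·v = 102, Σv = 20.
So AᵀA·[β₁, β₀]ᵀ = Aᵀv: [[85, 13]; [13, 4]]·[β₁, β₀]ᵀ = [102, 20]ᵀ.
det = 85·4 − 13² = 171.
β₁ = (102·4 − 13·20)/171 = 148/171; β₀ = (85·20 − 13·102)/171 = 374/171.

β₁ = 0.865, β₀ = 2.187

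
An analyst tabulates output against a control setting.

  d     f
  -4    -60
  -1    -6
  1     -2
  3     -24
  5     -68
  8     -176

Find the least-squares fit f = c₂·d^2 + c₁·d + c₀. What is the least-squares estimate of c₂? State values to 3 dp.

c₂ = -3.000

AᵀA·[c₂, c₁, c₀]ᵀ = Aᵀf reads: 5060·c₂ + 600·c₁ + 116·c₀ = -14148;  600·c₂ + 116·c₁ + 12·c₀ = -1576;  116·c₂ + 12·c₁ + 6·c₀ = -336.
Solving the 3×3 system (Gaussian elimination) gives c₂ = -3, c₁ = 50/23, c₀ = -54/23.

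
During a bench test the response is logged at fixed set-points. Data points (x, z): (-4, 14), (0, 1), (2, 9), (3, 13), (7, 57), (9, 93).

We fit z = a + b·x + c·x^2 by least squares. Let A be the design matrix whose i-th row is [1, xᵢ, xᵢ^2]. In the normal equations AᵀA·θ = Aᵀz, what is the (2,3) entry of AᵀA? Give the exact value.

1043

Row 2 ↔ basis x, column 3 ↔ basis x^2, so (AᵀA)_{2,3} = Σᵢ (x)·(x^2) = (-4)·(16) + (0)·(0) + (2)·(4) + (3)·(9) + (7)·(49) + (9)·(81) = 1043.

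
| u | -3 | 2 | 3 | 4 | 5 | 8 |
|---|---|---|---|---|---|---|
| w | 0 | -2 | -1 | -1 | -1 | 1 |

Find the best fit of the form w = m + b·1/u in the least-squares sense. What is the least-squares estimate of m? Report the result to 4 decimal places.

m = -0.2425

Sums needed: Σ1 = 6, Σ1/u = 43/40, Σ1/u·1/u = 8501/14400.
Moment sums: Σw = -4, Σ1/u·w = -199/120.
Normal equations: [[6, 43/40]; [43/40, 8501/14400]]·[m, b]ᵀ = [-4, -199/120]ᵀ.
Determinant 6·(8501/14400) − (43/40)² = 2291/960.
m = ((-4)·(8501/14400) − (43/40)·(-199/120))/(2291/960) = -8333/34365; b = (6·(-199/120) − (43/40)·(-4))/(2291/960) = -5424/2291.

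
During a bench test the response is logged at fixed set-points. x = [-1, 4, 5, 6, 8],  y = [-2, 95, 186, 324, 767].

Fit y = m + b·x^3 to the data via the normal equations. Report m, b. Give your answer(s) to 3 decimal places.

Setting ∂/∂m … = 0 gives: 5·m + 916·b = 1370;  916·m + 328522·b = 492020.
Determinant 5·328522 − 916² = 803554.
m = (1370·328522 − 916·492020)/803554 = -307590/401777; b = (5·492020 − 916·1370)/803554 = 602590/401777.

m = -0.766, b = 1.500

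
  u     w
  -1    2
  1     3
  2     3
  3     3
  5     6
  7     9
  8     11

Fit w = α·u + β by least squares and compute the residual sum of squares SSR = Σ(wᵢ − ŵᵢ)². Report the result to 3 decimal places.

SSR = 7.408

Setting ∂/∂α … = 0 gives: 153·α + 25·β = 197;  25·α + 7·β = 37.
(Σu·u = 153, Σu = 25, Σ1 = 7, Σu·w = 197, Σw = 37.)
det = 153·7 − 25² = 446.
α = (197·7 − 25·37)/446 = 227/223; β = (153·37 − 25·197)/446 = 368/223.
Residuals: 305/223, 74/223, -153/223, -380/223, -165/223, 50/223, 269/223; SSR = 1652/223.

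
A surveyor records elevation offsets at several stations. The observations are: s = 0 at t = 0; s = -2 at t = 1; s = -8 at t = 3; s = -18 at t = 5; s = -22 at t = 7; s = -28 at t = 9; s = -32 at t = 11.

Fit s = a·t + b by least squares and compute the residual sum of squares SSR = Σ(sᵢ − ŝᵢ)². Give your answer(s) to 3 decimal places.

SSR = 13.105

Compute the Gram sums: Σt·t = 286, Σt = 36, Σ1 = 7.
And Σt·s = -874, Σs = -110.
So MᵀM·[a, b]ᵀ = Mᵀs: [[286, 36]; [36, 7]]·[a, b]ᵀ = [-874, -110]ᵀ.
det = 286·7 − 36² = 706.
a = ((-874)·7 − 36·(-110))/706 = -1079/353; b = (286·(-110) − 36·(-874))/706 = 2/353.
Residuals: -2/353, 371/353, 411/353, -961/353, -215/353, -175/353, 571/353; SSR = 4626/353.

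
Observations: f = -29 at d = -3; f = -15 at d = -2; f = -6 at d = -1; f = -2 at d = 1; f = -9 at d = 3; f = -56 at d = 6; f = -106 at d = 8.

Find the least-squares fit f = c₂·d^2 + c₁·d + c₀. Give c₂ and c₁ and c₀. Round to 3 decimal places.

c₂ = -2.018, c₁ = 3.057, c₀ = -1.354

The normal equations are: 5572·c₂ + 720·c₁ + 124·c₀ = -9210;  720·c₂ + 124·c₁ + 12·c₀ = -1090;  124·c₂ + 12·c₁ + 7·c₀ = -223.
(Σd^2·d^2 = 5572, Σd^2·d = 720, Σd^2 = 124, Σd·d = 124, Σd = 12, Σ1 = 7, Σd^2·f = -9210, Σd·f = -1090, Σf = -223.)
Row-reducing yields c₂ = -161779/80178, c₁ = 81693/26726, c₀ = -54289/40089.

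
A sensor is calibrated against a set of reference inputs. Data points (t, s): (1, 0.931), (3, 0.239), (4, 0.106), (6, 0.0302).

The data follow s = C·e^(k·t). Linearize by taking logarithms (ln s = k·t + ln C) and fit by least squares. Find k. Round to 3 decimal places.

Taking logs, ln s = k·t + ln C, so regress ln s on t.
Σt = 14.0000, Σ(t)² = 62.0000, Σln s = -7.2470, Σt·ln s = -34.3421.
Equations: 62.0000·k + 14.0000·ln C = -34.3421;  14.0000·k + 4·ln C = -7.2470.
Δ = 62.0000·4 − (14.0000)² = 52.0000; k = (-34.3421·4 − 14.0000·-7.2470)/52.0000 = -0.69058, ln C = (62.0000·-7.2470 − 14.0000·-34.3421)/52.0000 = 0.60528.

k = -0.691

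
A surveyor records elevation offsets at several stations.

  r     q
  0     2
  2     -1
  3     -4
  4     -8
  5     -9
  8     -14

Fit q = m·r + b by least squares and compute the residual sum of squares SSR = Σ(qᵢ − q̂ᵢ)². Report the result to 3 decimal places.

Forming XᵀX = [[118, 22]; [22, 6]] and Xᵀq = [-203, -34]ᵀ gives XᵀX·[m, b]ᵀ = Xᵀq.
det = 118·6 − 22² = 224.
m = ((-203)·6 − 22·(-34))/224 = -235/112; b = (118·(-34) − 22·(-203))/224 = 227/112.
Residuals: -3/112, 131/112, 15/56, -183/112, -15/28, 85/112; SSR = 557/112.

SSR = 4.973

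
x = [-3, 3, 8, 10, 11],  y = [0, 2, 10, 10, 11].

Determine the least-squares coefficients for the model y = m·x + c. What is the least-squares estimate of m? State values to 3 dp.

m = 0.858

The normal equations are: 303·m + 29·c = 307;  29·m + 5·c = 33.
(Σx·x = 303, Σx = 29, Σ1 = 5, Σx·y = 307, Σy = 33.)
Δ = 303·5 − 29² = 674.
m = (307·5 − 29·33)/674 = 289/337; c = (303·33 − 29·307)/674 = 548/337.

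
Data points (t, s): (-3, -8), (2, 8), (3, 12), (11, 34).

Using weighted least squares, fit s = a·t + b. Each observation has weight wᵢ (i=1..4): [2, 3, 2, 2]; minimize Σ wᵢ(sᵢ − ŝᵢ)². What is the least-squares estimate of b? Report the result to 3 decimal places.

b = 1.836

With design matrix A, AᵀWA = [[290, 28]; [28, 9]] and AᵀWs = [916, 100]ᵀ.
Δ = 290·9 − 28² = 1826.
a = (916·9 − 28·100)/1826 = 2722/913; b = (290·100 − 28·916)/1826 = 1676/913.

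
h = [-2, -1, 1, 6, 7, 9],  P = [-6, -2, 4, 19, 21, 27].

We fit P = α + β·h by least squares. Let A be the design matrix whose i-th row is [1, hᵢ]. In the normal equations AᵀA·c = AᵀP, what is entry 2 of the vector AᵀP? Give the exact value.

522

Entry 2 ↔ basis h, so (AᵀP)_{2} = Σᵢ (h)·Pᵢ = (-2)·(-6) + (-1)·(-2) + (1)·(4) + (6)·(19) + (7)·(21) + (9)·(27) = 522.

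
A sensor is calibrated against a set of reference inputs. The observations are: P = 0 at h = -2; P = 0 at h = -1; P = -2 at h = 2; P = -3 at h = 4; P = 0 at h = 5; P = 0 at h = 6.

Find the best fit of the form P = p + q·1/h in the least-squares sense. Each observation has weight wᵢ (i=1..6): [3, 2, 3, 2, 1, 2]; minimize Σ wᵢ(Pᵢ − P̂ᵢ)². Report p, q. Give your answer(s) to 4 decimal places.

MᵀWM·[p, q]ᵀ = MᵀWP reads: 13·p + (-29/30)·q = -12;  (-29/30)·p + (6697/1800)·q = -9/2.
Determinant 13·(6697/1800) − (-29/30)² = 85379/1800.
p = ((-12)·(6697/1800) − (-29/30)·(-9/2))/(85379/1800) = -88194/85379; q = (13·(-9/2) − (-29/30)·(-12))/(85379/1800) = -126180/85379.

p = -1.0330, q = -1.4779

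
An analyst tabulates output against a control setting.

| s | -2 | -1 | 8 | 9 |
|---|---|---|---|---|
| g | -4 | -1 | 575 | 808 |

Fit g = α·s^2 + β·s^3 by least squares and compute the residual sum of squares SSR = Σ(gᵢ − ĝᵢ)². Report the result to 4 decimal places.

The normal system XᵀX·[α, β]ᵀ = Xᵀg is [[10674, 91784]; [91784, 793650]]·[α, β]ᵀ = [102231, 883465]ᵀ.
Determinant 10674·793650 − 91784² = 47117444.
α = (102231·793650 − 91784·883465)/47117444 = 2167345/2141702; β = (10674·883465 − 91784·102231)/47117444 = 2133423/2141702.
Residuals: -84402/1070851, -1087812/1070851, 227997/1070851, -162548/1070851; SSR = 1184911/1070851.

SSR = 1.1065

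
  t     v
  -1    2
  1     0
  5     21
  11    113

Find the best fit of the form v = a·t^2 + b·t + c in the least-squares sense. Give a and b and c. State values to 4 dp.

a = 1.0152, b = -0.8939, c = 0.0152

Forming XᵀX = [[15268, 1456, 148]; [1456, 148, 16]; [148, 16, 4]] and Xᵀv = [14200, 1346, 136]ᵀ gives XᵀX·[a, b, c]ᵀ = Xᵀv.
Solving the 3×3 system (Gaussian elimination) gives a = 67/66, b = -59/66, c = 1/66.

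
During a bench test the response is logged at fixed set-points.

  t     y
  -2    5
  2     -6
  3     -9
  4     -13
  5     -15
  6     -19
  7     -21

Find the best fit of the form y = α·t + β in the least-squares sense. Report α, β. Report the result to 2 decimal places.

α = -2.95, β = -0.61

With design matrix A, AᵀA = [[143, 25]; [25, 7]] and Aᵀy = [-437, -78]ᵀ.
Eliminating β: 7·(row 1) − 25·(row 2) gives 376·α = 7·(-437) − 25·(-78) = -1109, so α = -1109/376.
Then β = ((-78) − 25·(-1109/376))/7 = -229/376.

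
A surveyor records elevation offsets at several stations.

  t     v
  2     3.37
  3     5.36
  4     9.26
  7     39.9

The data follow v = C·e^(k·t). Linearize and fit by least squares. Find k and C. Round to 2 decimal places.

k = 0.50, C = 1.24

Linearized form: ln v = k·t + ln C. From the 4 transformed points,
XᵀX = [[78.0000, 16.0000]; [16.0000, 4]], rhs = [42.1742, 8.8060]ᵀ  (here Σt = 16.0000, Σ(t)² = 78.0000, Σln v = 8.8060, Σt·ln v = 42.1742).
Slope k = (n·Σt·ln v − Σt·Σln v)/(n·Σ(t)² − (Σt)²) = (4·42.1742 − 16.0000·8.8060)/56.0000 = 0.49645; ln C = (Σln v − k·Σt)/n = 0.21568, so C = exp(0.21568) = 1.24070.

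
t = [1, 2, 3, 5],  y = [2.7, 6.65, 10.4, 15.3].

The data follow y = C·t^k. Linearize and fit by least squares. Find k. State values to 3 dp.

Let Y = ln y. Fitting Y = k·ln t + ln C by least squares:
AᵀA = [[4.2777, 3.4012]; [3.4012, 4]], rhs = [8.2763, 7.9575]ᵀ  (here Σln t = 3.4012, Σ(ln t)² = 4.2777, Σln y = 7.9575, Σln t·ln y = 8.2763).
Solving (det = 5.5426): k = 1.08975, ln C = 1.06277.

k = 1.090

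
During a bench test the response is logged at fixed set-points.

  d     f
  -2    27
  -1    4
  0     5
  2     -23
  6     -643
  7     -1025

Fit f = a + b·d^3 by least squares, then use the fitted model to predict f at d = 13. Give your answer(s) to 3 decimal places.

f̂ = -6575.345

Setting ∂/∂a … = 0 gives: 6·a + 558·b = -1655;  558·a + 164434·b = -490867.
Δ = 6·164434 − 558² = 675240.
a = ((-1655)·164434 − 558·(-490867))/675240 = 441379/168810; b = (6·(-490867) − 558·(-1655))/675240 = -84238/28135.
At d = 13: f̂ = (441379/168810)·(1) + (-84238/28135)·(2197) = -1109983937/168810.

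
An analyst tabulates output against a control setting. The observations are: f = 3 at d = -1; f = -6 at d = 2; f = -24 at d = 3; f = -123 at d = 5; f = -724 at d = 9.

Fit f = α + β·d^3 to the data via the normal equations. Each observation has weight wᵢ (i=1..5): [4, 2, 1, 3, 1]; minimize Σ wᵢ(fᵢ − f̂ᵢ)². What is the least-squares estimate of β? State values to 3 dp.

Sums needed: Σwᵢ·1 = 11, Σwᵢ·d^3 = 1143, Σwᵢ·d^3·d^3 = 579177.
For AᵀWf: Σwᵢ·f = -1117, Σwᵢ·d^3·f = -574677.
Eliminating β: 579177·(row 1) − 1143·(row 2) gives 5064498·α = 579177·(-1117) − 1143·(-574677) = 9915102, so α = 183613/93787.
Then β = ((-574677) − 1143·(183613/93787))/579177 = -280262/281361.

β = -0.996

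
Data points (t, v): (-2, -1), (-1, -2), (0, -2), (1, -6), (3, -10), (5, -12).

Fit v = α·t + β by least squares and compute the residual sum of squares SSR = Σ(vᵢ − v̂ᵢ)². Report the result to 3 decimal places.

SSR = 5.118

XᵀX·[α, β]ᵀ = Xᵀv reads: 40·α + 6·β = -92;  6·α + 6·β = -33.
(Σt·t = 40, Σt = 6, Σ1 = 6, Σt·v = -92, Σv = -33.)
det = 40·6 − 6² = 204.
α = ((-92)·6 − 6·(-33))/204 = -59/34; β = (40·(-33) − 6·(-92))/204 = -64/17.
Residuals: -12/17, 1/34, 30/17, -1/2, -35/34, 15/34; SSR = 87/17.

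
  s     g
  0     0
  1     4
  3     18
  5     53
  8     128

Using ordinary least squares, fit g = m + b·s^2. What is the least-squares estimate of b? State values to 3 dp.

b = 1.992

From the data, Σ1 = 5, Σs^2 = 99, Σs^2·s^2 = 4803.
And Σg = 203, Σs^2·g = 9683.
AᵀA·[m, b]ᵀ = Aᵀg becomes [[5, 99]; [99, 4803]]·[m, b]ᵀ = [203, 9683]ᵀ.
Eliminating b: 4803·(row 1) − 99·(row 2) gives 14214·m = 4803·203 − 99·9683 = 16392, so m = 2732/2369.
Then b = (9683 − 99·(2732/2369))/4803 = 14159/7107.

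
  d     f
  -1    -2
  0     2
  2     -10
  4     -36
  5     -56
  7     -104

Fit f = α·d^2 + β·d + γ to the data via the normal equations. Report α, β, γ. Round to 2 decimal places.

α = -1.97, β = -1.15, γ = 0.17

Normal-equation sums: Σd^2·d^2 = 3299, Σd^2·d = 539, Σd^2 = 95, Σd·d = 95, Σd = 17, Σ1 = 6.
Moment sums: Σd^2·f = -7114, Σd·f = -1170, Σf = -206.
XᵀX·[α, β, γ]ᵀ = Xᵀf becomes [[3299, 539, 95]; [539, 95, 17]; [95, 17, 6]]·[α, β, γ]ᵀ = [-7114, -1170, -206]ᵀ.
Inverting the 3×3 Gram matrix, [α, β, γ]ᵀ = [-8327/4218, -4831/4218, 119/703]ᵀ.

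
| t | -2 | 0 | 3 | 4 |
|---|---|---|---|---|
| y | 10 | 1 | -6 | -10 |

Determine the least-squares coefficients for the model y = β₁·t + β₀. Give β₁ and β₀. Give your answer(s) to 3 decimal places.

Compute the Gram sums: Σt·t = 29, Σt = 5, Σ1 = 4.
Moment sums: Σt·y = -78, Σy = -5.
Normal equations: [[29, 5]; [5, 4]]·[β₁, β₀]ᵀ = [-78, -5]ᵀ.
Eliminating β₀: 4·(row 1) − 5·(row 2) gives 91·β₁ = 4·(-78) − 5·(-5) = -287, so β₁ = -41/13.
Then β₀ = ((-5) − 5·(-41/13))/4 = 35/13.

β₁ = -3.154, β₀ = 2.692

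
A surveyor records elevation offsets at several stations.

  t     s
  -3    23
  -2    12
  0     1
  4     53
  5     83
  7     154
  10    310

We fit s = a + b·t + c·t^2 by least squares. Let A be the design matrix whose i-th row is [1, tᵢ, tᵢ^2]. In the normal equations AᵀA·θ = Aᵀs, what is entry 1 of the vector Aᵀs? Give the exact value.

636

Entry 1 ↔ basis 1, so (Aᵀs)_{1} = Σᵢ sᵢ = (1)·(23) + (1)·(12) + (1)·(1) + (1)·(53) + (1)·(83) + (1)·(154) + (1)·(310) = 636.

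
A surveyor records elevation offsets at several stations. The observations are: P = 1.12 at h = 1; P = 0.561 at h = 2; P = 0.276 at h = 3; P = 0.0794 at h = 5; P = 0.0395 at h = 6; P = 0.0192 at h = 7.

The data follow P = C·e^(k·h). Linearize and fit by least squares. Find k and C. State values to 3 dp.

Linearized form: ln P = k·h + ln C. From the 6 transformed points,
Over the data: Σh = 24.0000, Σ(h)² = 124.0000, Σln P = -11.4696, Σh·ln P = -64.6297.
Normal system: [[124.0000, 24.0000]; [24.0000, 6]]·[k, ln C]ᵀ = [-64.6297, -11.4696]ᵀ.
Solving (det = 168.0000): k = -0.66969, ln C = 0.76715, so C = exp(0.76715) = 2.15362.

k = -0.670, C = 2.154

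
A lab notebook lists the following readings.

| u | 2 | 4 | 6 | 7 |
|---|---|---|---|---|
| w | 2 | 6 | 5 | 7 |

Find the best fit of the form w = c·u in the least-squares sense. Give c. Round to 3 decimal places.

The normal equations are: 105·c = 107.
Hence c = 107 / 105 ≈ 1.01905.

c = 1.019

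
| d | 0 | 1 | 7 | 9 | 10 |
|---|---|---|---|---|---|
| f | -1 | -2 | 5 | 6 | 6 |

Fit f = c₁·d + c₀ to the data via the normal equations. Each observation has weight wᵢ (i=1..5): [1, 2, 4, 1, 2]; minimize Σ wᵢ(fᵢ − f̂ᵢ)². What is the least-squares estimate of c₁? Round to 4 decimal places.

Entries of XᵀWX: Σwᵢ·d·d = 479, Σwᵢ·d = 59, Σwᵢ·1 = 10.
For XᵀWf: Σwᵢ·d·f = 310, Σwᵢ·f = 33.
Δ = 479·10 − 59² = 1309.
c₁ = (310·10 − 59·33)/1309 = 1153/1309; c₀ = (479·33 − 59·310)/1309 = -2483/1309.

c₁ = 0.8808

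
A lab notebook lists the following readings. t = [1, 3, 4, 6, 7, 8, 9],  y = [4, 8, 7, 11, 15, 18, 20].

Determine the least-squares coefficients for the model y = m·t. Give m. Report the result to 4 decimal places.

m = 2.1523

Sums needed: Σt·t = 256.
Moment sums: Σt·y = 551.
Normal equations: [[256]]·[m]ᵀ = [551]ᵀ.
m = 551/256 = 2.15234.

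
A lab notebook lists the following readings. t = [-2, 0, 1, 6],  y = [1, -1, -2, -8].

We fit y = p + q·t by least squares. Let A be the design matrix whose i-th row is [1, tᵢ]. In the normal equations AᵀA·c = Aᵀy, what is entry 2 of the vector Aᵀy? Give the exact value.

-52

Entry 2 ↔ basis t, so (Aᵀy)_{2} = Σᵢ (t)·yᵢ = (-2)·(1) + (0)·(-1) + (1)·(-2) + (6)·(-8) = -52.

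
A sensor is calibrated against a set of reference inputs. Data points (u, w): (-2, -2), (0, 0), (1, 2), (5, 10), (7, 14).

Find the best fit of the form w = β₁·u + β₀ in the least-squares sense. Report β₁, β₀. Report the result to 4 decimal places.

With design matrix X, XᵀX = [[79, 11]; [11, 5]] and Xᵀw = [154, 24]ᵀ.
Eliminating β₀: 5·(row 1) − 11·(row 2) gives 274·β₁ = 5·154 − 11·24 = 506, so β₁ = 253/137.
Then β₀ = (24 − 11·(253/137))/5 = 101/137.

β₁ = 1.8467, β₀ = 0.7372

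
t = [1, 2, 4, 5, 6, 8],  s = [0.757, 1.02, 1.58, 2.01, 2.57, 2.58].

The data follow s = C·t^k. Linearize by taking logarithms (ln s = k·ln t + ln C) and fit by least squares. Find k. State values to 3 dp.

Taking logs, ln s = k·ln t + ln C, so regress ln s on ln t.
Σln t = 7.5601, Σ(ln t)² = 12.5270, Σln s = 2.7887, Σln t·ln s = 5.4336.
Equations: 12.5270·k + 7.5601·ln C = 5.4336;  7.5601·k + 6·ln C = 2.7887.
Solving (det = 18.0074): k = 0.63968, ln C = -0.34123.

k = 0.640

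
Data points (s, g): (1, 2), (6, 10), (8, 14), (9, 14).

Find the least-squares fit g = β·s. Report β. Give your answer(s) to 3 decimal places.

β = 1.648

With design matrix M, MᵀM = [[182]] and Mᵀg = [300]ᵀ.
β = 300/182 = 1.64835.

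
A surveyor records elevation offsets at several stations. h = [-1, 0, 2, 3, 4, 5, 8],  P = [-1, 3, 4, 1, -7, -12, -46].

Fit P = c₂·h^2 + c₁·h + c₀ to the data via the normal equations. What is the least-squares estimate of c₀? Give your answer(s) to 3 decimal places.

From the data, Σh^2·h^2 = 5075, Σh^2·h = 735, Σh^2 = 119, Σh·h = 119, Σh = 21, Σ1 = 7.
Moment sums: Σh^2·P = -3332, Σh·P = -444, ΣP = -58.
Solving the 3×3 system (Gaussian elimination) gives c₂ = -1047/1001, c₁ = 2241/1001, c₀ = 214/77.

c₀ = 2.779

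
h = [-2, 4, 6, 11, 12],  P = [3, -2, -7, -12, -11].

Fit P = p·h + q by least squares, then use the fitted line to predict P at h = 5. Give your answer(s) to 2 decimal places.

Normal-equation sums: Σh·h = 321, Σh = 31, Σ1 = 5.
Right-hand side: Σh·P = -320, ΣP = -29.
So XᵀX·[p, q]ᵀ = XᵀP: [[321, 31]; [31, 5]]·[p, q]ᵀ = [-320, -29]ᵀ.
Δ = 321·5 − 31² = 644.
p = ((-320)·5 − 31·(-29))/644 = -701/644; q = (321·(-29) − 31·(-320))/644 = 611/644.
At h = 5: P̂ = (-701/644)·(5) + (611/644)·(1) = -1447/322.

P̂ = -4.49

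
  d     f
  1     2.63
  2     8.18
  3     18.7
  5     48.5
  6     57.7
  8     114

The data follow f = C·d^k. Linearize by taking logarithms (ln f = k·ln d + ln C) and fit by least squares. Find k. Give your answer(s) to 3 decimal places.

Linearized form: ln f = k·ln d + ln C. From the 6 transformed points,
Σln d = 7.2724, Σ(ln d)² = 11.8122, Σln f = 18.6702, Σln d·ln f = 28.0359.
Normal system: [[11.8122, 7.2724]; [7.2724, 6]]·[k, ln C]ᵀ = [28.0359, 18.6702]ᵀ.
Δ = 11.8122·6 − (7.2724)² = 17.9853; k = (28.0359·6 − 7.2724·18.6702)/17.9853 = 1.80360, ln C = (11.8122·18.6702 − 7.2724·28.0359)/17.9853 = 0.92562.

k = 1.804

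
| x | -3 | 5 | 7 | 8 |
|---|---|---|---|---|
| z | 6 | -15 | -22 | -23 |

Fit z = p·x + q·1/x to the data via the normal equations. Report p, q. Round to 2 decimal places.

Compute the Gram sums: Σx·x = 147, Σx·1/x = 4, Σ1/x·1/x = 132049/705600.
Moment sums: Σx·z = -431, Σ1/x·z = -617/56.
Normal equations: [[147, 4]; [4, 132049/705600]]·[p, q]ᵀ = [-431, -617/56]ᵀ.
Eliminating q: (132049/705600)·(row 1) − 4·(row 2) gives (55249/4800)·p = (132049/705600)·(-431) − 4·(-617/56) = -25816319/705600, so p = -25816319/8121603.
Then q = ((-617/56) − 4·(-25816319/8121603))/(132049/705600) = 501000/55249.

p = -3.18, q = 9.07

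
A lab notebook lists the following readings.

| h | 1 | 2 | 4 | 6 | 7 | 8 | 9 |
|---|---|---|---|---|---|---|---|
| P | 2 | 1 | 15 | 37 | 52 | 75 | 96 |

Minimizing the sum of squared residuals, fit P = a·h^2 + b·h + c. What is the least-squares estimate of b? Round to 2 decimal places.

b = -3.83

Normal-equation sums: Σh^2·h^2 = 14627, Σh^2·h = 1873, Σh^2 = 251, Σh·h = 251, Σh = 37, Σ1 = 7.
Right-hand side: Σh^2·P = 16702, Σh·P = 2114, ΣP = 278.
Normal equations: [[14627, 1873, 251]; [1873, 251, 37]; [251, 37, 7]]·[a, b, c]ᵀ = [16702, 2114, 278]ᵀ.
Solving the 3×3 system (Gaussian elimination) gives a = 3080/1963, b = -7528/1963, c = 7310/1963.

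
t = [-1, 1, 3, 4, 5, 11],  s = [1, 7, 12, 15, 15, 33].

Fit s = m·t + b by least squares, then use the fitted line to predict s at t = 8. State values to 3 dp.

ŝ = 24.729

The normal system AᵀA·[m, b]ᵀ = Aᵀs is [[173, 23]; [23, 6]]·[m, b]ᵀ = [540, 83]ᵀ.
Eliminating b: 6·(row 1) − 23·(row 2) gives 509·m = 6·540 − 23·83 = 1331, so m = 1331/509.
Then b = (83 − 23·(1331/509))/6 = 1939/509.
At t = 8: ŝ = (1331/509)·(8) + (1939/509)·(1) = 12587/509.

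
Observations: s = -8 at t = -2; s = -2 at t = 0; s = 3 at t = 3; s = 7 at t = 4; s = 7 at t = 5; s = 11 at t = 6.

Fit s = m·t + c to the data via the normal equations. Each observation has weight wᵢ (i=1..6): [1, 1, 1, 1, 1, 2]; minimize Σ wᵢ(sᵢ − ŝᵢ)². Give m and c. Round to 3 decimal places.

Forming AᵀWA = [[126, 22]; [22, 7]] and AᵀWs = [220, 29]ᵀ gives AᵀWA·[m, c]ᵀ = AᵀWs.
Determinant 126·7 − 22² = 398.
m = (220·7 − 22·29)/398 = 451/199; c = (126·29 − 22·220)/398 = -593/199.

m = 2.266, c = -2.980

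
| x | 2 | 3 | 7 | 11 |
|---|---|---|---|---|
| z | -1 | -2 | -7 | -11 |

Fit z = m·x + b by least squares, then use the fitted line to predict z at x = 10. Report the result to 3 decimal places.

With design matrix A, AᵀA = [[183, 23]; [23, 4]] and Aᵀz = [-178, -21]ᵀ.
Δ = 183·4 − 23² = 203.
m = ((-178)·4 − 23·(-21))/203 = -229/203; b = (183·(-21) − 23·(-178))/203 = 251/203.
At x = 10: ẑ = (-229/203)·(10) + (251/203)·(1) = -2039/203.

ẑ = -10.044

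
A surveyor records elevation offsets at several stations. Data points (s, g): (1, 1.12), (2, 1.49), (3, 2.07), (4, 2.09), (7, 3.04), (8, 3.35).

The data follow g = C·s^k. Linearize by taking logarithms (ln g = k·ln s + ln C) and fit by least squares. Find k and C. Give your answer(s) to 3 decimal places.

k = 0.526, C = 1.089

With ln gᵢ as the transformed response and ln sᵢ as the regressor:
Σln s = 7.2034, Σ(ln s)² = 11.7199, Σln g = 4.2976, Σln s·ln g = 6.7752.
Equations: 11.7199·k + 7.2034·ln C = 6.7752;  7.2034·k + 6·ln C = 4.2976.
Slope k = (n·Σln s·ln g − Σln s·Σln g)/(n·Σ(ln s)² − (Σln s)²) = (6·6.7752 − 7.2034·4.2976)/18.4301 = 0.52595; ln C = (Σln g − k·Σln s)/n = 0.08483, so C = exp(0.08483) = 1.08853.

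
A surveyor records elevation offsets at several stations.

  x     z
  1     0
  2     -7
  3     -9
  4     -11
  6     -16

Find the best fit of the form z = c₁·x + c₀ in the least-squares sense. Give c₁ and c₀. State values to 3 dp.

c₁ = -2.932, c₀ = 0.784

From the data, Σx·x = 66, Σx = 16, Σ1 = 5.
For Mᵀz: Σx·z = -181, Σz = -43.
MᵀM·[c₁, c₀]ᵀ = Mᵀz becomes [[66, 16]; [16, 5]]·[c₁, c₀]ᵀ = [-181, -43]ᵀ.
Determinant 66·5 − 16² = 74.
c₁ = ((-181)·5 − 16·(-43))/74 = -217/74; c₀ = (66·(-43) − 16·(-181))/74 = 29/37.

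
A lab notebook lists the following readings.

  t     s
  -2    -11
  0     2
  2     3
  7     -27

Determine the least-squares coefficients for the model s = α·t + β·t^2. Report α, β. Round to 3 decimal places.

Normal-equation sums: Σt·t = 57, Σt·t^2 = 343, Σt^2·t^2 = 2433.
Moment sums: Σt·s = -161, Σt^2·s = -1355.
AᵀA·[α, β]ᵀ = Aᵀs becomes [[57, 343]; [343, 2433]]·[α, β]ᵀ = [-161, -1355]ᵀ.
Determinant 57·2433 − 343² = 21032.
α = ((-161)·2433 − 343·(-1355))/21032 = 18263/5258; β = (57·(-1355) − 343·(-161))/21032 = -5503/5258.

α = 3.473, β = -1.047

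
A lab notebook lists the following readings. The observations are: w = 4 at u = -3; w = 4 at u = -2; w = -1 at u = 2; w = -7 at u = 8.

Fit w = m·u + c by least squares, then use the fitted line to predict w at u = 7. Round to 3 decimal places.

Compute the Gram sums: Σu·u = 81, Σu = 5, Σ1 = 4.
Right-hand side: Σu·w = -78, Σw = 0.
AᵀA·[m, c]ᵀ = Aᵀw becomes [[81, 5]; [5, 4]]·[m, c]ᵀ = [-78, 0]ᵀ.
Δ = 81·4 − 5² = 299.
m = ((-78)·4 − 5·0)/299 = -24/23; c = (81·0 − 5·(-78))/299 = 30/23.
At u = 7: ŵ = (-24/23)·(7) + (30/23)·(1) = -6.

ŵ = -6.000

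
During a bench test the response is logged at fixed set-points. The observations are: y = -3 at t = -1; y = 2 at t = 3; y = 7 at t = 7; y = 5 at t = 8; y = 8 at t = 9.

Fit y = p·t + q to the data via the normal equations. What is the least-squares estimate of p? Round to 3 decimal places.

The normal system XᵀX·[p, q]ᵀ = Xᵀy is [[204, 26]; [26, 5]]·[p, q]ᵀ = [170, 19]ᵀ.
Eliminating q: 5·(row 1) − 26·(row 2) gives 344·p = 5·170 − 26·19 = 356, so p = 89/86.
Then q = (19 − 26·(89/86))/5 = -68/43.

p = 1.035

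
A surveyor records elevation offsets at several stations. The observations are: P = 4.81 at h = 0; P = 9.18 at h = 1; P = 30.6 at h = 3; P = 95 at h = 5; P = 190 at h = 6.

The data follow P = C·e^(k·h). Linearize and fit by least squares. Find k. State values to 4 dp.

k = 0.6039

With ln Pᵢ as the transformed response and hᵢ as the regressor:
Σh = 15.0000, Σ(h)² = 71.0000, Σln P = 17.0096, Σh·ln P = 66.7316.
Equations: 71.0000·k + 15.0000·ln C = 66.7316;  15.0000·k + 5·ln C = 17.0096.
Δ = 71.0000·5 − (15.0000)² = 130.0000; k = (66.7316·5 − 15.0000·17.0096)/130.0000 = 0.60395, ln C = (71.0000·17.0096 − 15.0000·66.7316)/130.0000 = 1.59008.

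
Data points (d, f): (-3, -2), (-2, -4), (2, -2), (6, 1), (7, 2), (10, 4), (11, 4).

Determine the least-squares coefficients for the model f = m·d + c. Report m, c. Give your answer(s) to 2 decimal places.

Setting ∂/∂m … = 0 gives: 323·m + 31·c = 114;  31·m + 7·c = 3.
(Σd·d = 323, Σd = 31, Σ1 = 7, Σd·f = 114, Σf = 3.)
Eliminating c: 7·(row 1) − 31·(row 2) gives 1300·m = 7·114 − 31·3 = 705, so m = 141/260.
Then c = (3 − 31·(141/260))/7 = -513/260.

m = 0.54, c = -1.97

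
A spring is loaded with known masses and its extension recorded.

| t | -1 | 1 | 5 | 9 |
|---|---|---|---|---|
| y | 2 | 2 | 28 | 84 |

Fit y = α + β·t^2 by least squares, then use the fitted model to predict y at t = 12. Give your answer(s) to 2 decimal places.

The normal system XᵀX·[α, β]ᵀ = Xᵀy is [[4, 108]; [108, 7188]]·[α, β]ᵀ = [116, 7508]ᵀ.
Eliminating β: 7188·(row 1) − 108·(row 2) gives 17088·α = 7188·116 − 108·7508 = 22944, so α = 239/178.
Then β = (7508 − 108·(239/178))/7188 = 547/534.
At t = 12: ŷ = (239/178)·(1) + (547/534)·(144) = 26495/178.

ŷ = 148.85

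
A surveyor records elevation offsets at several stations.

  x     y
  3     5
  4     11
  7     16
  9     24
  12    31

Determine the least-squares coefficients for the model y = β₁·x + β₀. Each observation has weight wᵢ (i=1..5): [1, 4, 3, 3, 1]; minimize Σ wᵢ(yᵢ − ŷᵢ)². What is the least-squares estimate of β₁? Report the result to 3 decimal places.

β₁ = 2.650

The normal equations are: 607·β₁ + 79·β₀ = 1547;  79·β₁ + 12·β₀ = 200.
Eliminating β₀: 12·(row 1) − 79·(row 2) gives 1043·β₁ = 12·1547 − 79·200 = 2764, so β₁ = 2764/1043.
Then β₀ = (200 − 79·(2764/1043))/12 = -813/1043.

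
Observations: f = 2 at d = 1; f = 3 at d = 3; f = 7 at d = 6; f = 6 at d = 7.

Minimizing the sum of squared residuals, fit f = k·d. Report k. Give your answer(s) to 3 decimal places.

Normal-equation sums: Σd·d = 95.
Right-hand side: Σd·f = 95.
Normal equations: [[95]]·[k]ᵀ = [95]ᵀ.
Hence k = 95 / 95 ≈ 1.

k = 1.000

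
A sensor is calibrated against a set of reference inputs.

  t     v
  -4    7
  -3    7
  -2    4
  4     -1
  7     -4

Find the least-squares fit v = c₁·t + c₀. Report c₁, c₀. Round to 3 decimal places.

c₁ = -1.011, c₀ = 3.004

Forming XᵀX = [[94, 2]; [2, 5]] and Xᵀv = [-89, 13]ᵀ gives XᵀX·[c₁, c₀]ᵀ = Xᵀv.
det = 94·5 − 2² = 466.
c₁ = ((-89)·5 − 2·13)/466 = -471/466; c₀ = (94·13 − 2·(-89))/466 = 700/233.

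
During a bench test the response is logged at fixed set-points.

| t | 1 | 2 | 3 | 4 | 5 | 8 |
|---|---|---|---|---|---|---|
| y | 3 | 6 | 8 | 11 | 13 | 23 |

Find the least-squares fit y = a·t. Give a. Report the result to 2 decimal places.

Compute the Gram sums: Σt·t = 119.
Right-hand side: Σt·y = 332.
a = 332/119 = 2.78992.

a = 2.79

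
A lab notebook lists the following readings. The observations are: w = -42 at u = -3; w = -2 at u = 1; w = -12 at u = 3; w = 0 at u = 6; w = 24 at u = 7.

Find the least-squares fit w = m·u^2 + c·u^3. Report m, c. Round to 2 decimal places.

Setting ∂/∂m … = 0 gives: 3860·m + 24584·c = 688;  24584·m + 165764·c = 9040.
det = 3860·165764 − 24584² = 35475984.
m = (688·165764 − 24584·9040)/35475984 = -2254036/739083; c = (3860·9040 − 24584·688)/35475984 = 374596/739083.

m = -3.05, c = 0.51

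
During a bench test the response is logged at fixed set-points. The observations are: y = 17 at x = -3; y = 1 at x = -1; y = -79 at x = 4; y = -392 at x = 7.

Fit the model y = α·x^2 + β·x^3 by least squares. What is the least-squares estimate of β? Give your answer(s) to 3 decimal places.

From the data, Σx^2·x^2 = 2739, Σx^2·x^3 = 17587, Σx^3·x^3 = 122475.
And Σx^2·y = -20318, Σx^3·y = -139972.
So MᵀM·[α, β]ᵀ = Mᵀy: [[2739, 17587]; [17587, 122475]]·[α, β]ᵀ = [-20318, -139972]ᵀ.
det = 2739·122475 − 17587² = 26156456.
α = ((-20318)·122475 − 17587·(-139972))/26156456 = -13379743/13078228; β = (2739·(-139972) − 17587·(-20318))/26156456 = -13025321/13078228.

β = -0.996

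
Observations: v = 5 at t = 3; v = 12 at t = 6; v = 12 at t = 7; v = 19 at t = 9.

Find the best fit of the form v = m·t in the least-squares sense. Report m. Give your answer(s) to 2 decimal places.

m = 1.95

Forming XᵀX = [[175]] and Xᵀv = [342]ᵀ gives XᵀX·[m]ᵀ = Xᵀv.
m = 342/175 = 1.95429.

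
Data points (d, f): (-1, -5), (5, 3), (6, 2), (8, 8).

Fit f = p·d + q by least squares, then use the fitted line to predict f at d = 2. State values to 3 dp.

With design matrix X, XᵀX = [[126, 18]; [18, 4]] and Xᵀf = [96, 8]ᵀ.
Eliminating q: 4·(row 1) − 18·(row 2) gives 180·p = 4·96 − 18·8 = 240, so p = 4/3.
Then q = (8 − 18·(4/3))/4 = -4.
At d = 2: f̂ = (4/3)·(2) + (-4)·(1) = -4/3.

f̂ = -1.333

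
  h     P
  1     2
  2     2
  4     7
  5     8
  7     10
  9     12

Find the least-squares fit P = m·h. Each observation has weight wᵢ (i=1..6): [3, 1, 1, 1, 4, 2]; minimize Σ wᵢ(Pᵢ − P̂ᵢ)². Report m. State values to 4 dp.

m = 1.4138

Forming XᵀWX = [[406]] and XᵀWP = [574]ᵀ gives XᵀWX·[m]ᵀ = XᵀWP.
Hence m = 574 / 406 ≈ 1.41379.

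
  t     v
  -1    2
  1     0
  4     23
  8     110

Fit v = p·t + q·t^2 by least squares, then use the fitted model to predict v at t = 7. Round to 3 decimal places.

MᵀM·[p, q]ᵀ = Mᵀv reads: 82·p + 576·q = 970;  576·p + 4354·q = 7410.
Δ = 82·4354 − 576² = 25252.
p = (970·4354 − 576·7410)/25252 = -11195/6313; q = (82·7410 − 576·970)/25252 = 12225/6313.
At t = 7: v̂ = (-11195/6313)·(7) + (12225/6313)·(49) = 520660/6313.

v̂ = 82.474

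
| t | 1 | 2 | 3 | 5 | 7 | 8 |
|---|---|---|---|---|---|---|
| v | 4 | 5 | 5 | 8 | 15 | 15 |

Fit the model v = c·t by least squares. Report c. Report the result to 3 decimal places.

The normal system MᵀM·[c]ᵀ = Mᵀv is [[152]]·[c]ᵀ = [294]ᵀ.
Hence c = 294 / 152 ≈ 1.93421.

c = 1.934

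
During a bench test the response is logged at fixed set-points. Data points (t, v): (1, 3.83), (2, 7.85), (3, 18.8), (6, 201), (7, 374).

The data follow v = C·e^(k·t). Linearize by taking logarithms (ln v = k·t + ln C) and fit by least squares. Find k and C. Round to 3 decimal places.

Let Y = ln v. Fitting Y = k·t + ln C by least squares:
Σt = 19.0000, Σ(t)² = 99.0000, Σln v = 17.5648, Σt·ln v = 87.5551.
Equations: 99.0000·k + 19.0000·ln C = 87.5551;  19.0000·k + 5·ln C = 17.5648.
Solving (det = 134.0000): k = 0.77645, ln C = 0.56245, so C = exp(0.56245) = 1.75497.

k = 0.776, C = 1.755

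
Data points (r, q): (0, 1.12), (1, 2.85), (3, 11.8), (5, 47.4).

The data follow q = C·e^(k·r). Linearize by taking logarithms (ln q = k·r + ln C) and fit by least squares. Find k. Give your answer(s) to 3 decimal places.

Let Y = ln q. Fitting Y = k·r + ln C by least squares:
AᵀA = [[35.0000, 9.0000]; [9.0000, 4]], rhs = [27.7447, 7.4874]ᵀ  (here Σr = 9.0000, Σ(r)² = 35.0000, Σln q = 7.4874, Σr·ln q = 27.7447).
Δ = 35.0000·4 − (9.0000)² = 59.0000; k = (27.7447·4 − 9.0000·7.4874)/59.0000 = 0.73886, ln C = (35.0000·7.4874 − 9.0000·27.7447)/59.0000 = 0.20941.

k = 0.739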